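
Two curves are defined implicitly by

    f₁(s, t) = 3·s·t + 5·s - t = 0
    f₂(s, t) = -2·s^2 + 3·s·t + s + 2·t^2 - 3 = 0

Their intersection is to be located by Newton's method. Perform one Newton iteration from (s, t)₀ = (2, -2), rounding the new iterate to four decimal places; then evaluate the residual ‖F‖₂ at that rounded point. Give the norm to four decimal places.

At (2, -2): F = (0.0000, -13.0000).
Jacobian J = [[3·t + 5, 3·s - 1], [-4·s + 3·t + 1, 3·s + 4·t]].
At the point, J = [[-1.0000, 5.0000], [-13.0000, -2.0000]] (det J = 67.0000).
Solving J·Δ = −F gives Δ = (-0.9701, -0.1940).
Then the next iterate is (s, t)₁ = (1.0299, -2.1940).
Re-evaluating at (1.0299, -2.1940): F = (0.564698, -1.243018), so ‖F‖₂ = 1.3653.

1.3653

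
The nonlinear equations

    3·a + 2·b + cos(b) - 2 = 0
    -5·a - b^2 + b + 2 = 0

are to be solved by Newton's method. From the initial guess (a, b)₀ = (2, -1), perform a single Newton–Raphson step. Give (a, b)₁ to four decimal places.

At (2, -1): F = (2.540302, -10.0000).
Jacobian J = [[3, -sin(b) + 2], [-5, -2·b + 1]].
At the point, J = [[3.0000, 2.841471], [-5.0000, 3.0000]] (det J = 23.207355).
Solving J·Δ = −F gives Δ = (-1.5528, 0.7454).
Then the next iterate is (a, b)₁ = (0.4472, -0.2546).

(0.4472, -0.2546)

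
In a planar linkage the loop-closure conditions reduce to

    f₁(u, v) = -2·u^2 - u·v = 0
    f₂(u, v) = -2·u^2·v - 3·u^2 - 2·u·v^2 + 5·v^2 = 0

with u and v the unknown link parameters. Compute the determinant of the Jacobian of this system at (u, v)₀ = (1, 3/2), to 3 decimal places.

J = [[-4·u - v, -u], [-4·u·v - 6·u - 2·v^2, -2·u^2 - 4·u·v + 10·v]].
At the point, J = [[-5.500, -1.000], [-16.500, 7.000]].
det J = -55.000.

-55.000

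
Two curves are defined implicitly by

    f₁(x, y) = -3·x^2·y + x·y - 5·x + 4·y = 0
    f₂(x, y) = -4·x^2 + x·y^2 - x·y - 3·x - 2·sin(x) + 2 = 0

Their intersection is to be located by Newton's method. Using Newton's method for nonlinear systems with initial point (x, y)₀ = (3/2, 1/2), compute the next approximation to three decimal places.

(0.599, 0.488)

At (3/2, 1/2): F = (-8.125, -13.86999).
Jacobian J = [[-6·x·y + y - 5, -3·x^2 + x + 4], [-8·x + y^2 - y - 2·cos(x) - 3, 2·x·y - x]].
At the point, J = [[-9.000, -1.250], [-15.39147, 0.000]] (det J = -19.23934).
Solving J·Δ = −F gives Δ = (-0.901, -0.012).
Then the next iterate is (x, y)₁ = (0.599, 0.488).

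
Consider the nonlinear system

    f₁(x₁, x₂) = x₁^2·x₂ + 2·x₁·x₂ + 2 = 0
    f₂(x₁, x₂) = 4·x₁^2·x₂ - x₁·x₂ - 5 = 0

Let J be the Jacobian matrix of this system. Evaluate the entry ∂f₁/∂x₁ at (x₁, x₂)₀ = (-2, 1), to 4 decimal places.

∂f₁/∂x₁ = 2·x₁·x₂ + 2·x₂.
At (-2, 1) this is -2.0000.

-2.0000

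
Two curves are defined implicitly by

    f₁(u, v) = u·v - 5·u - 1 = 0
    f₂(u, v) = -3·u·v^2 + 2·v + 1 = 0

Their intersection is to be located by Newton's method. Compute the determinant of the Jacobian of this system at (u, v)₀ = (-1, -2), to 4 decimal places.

J = [[v - 5, u], [-3·v^2, -6·u·v + 2]].
At the point, J = [[-7.0000, -1.0000], [-12.0000, -10.0000]].
det J = 58.0000.

58.0000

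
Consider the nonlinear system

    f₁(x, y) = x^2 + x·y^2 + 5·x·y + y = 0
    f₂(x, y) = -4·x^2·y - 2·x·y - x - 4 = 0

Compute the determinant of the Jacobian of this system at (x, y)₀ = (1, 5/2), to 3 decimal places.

161.500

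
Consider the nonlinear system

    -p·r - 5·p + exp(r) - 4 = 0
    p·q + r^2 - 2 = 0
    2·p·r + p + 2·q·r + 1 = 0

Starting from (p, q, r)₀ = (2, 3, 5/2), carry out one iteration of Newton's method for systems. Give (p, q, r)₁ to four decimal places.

(2.2098, -4.5000, 3.3241)

At (2, 3, 5/2): F = (-6.817506, 10.2500, 28.0000).
Jacobian J = [[-r - 5, 0, -p + exp(r)], [q, p, 2·r], [2·r + 1, 2·r, 2·p + 2·q]].
At the point, J = [[-7.5000, 0.0000, 10.182494], [3.0000, 2.0000, 5.0000], [6.0000, 5.0000, 10.0000]] (det J = 68.047482).
Solving J·Δ = −F gives Δ = (0.2098, -7.5000, 0.8241).
Then the next iterate is (p, q, r)₁ = (2.2098, -4.5000, 3.3241).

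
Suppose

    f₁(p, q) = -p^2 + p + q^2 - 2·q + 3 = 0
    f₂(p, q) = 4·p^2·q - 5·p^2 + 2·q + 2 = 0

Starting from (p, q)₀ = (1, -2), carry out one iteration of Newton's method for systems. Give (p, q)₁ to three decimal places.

(0.852, -0.142)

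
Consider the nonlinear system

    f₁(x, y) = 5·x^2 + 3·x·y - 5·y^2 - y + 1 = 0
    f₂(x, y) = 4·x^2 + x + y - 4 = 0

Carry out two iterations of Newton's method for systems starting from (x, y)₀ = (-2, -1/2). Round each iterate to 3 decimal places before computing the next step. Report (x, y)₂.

(-0.990, 1.218)

At (-2, -1/2): F = (23.250, 9.500).
Jacobian J = [[10·x + 3·y, 3·x - 10·y - 1], [8·x + 1, 1]].
At the point, J = [[-21.500, -2.000], [-15.000, 1.000]] (det J = -51.500).
Solving J·Δ = −F gives Δ = (0.820, 2.806).
Then the next iterate is (x, y)₁ = (-1.180, 2.306).
Round to (-1.180, 2.306) and repeat: F = (-29.09542, 2.69560), J = [[-4.882, -27.600], [-8.440, 1.000]].
Δ = (0.190, -1.088), so (x, y)₂ = (-0.990, 1.218).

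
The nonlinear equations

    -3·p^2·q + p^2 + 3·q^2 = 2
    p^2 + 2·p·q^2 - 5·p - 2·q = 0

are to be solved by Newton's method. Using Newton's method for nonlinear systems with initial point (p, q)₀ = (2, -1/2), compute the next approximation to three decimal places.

At (2, -1/2): F = (8.750, -4.000).
Jacobian J = [[-6·p·q + 2·p, -3·p^2 + 6·q], [2·p + 2·q^2 - 5, 4·p·q - 2]].
At the point, J = [[10.000, -15.000], [-0.500, -6.000]] (det J = -67.500).
Solving J·Δ = −F gives Δ = (-1.667, -0.528).
Then the next iterate is (p, q)₁ = (0.333, -1.028).

(0.333, -1.028)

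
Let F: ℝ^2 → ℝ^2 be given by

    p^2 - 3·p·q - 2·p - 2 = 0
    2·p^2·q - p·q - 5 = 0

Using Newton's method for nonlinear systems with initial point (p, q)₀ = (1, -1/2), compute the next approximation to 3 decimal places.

At (1, -1/2): F = (-1.500, -5.500).
Jacobian J = [[2·p - 3·q - 2, -3·p], [4·p·q - q, 2·p^2 - p]].
At the point, J = [[1.500, -3.000], [-1.500, 1.000]] (det J = -3.000).
Solving J·Δ = −F gives Δ = (-6.000, -3.500).
Then the next iterate is (p, q)₁ = (-5.000, -4.000).

(-5.000, -4.000)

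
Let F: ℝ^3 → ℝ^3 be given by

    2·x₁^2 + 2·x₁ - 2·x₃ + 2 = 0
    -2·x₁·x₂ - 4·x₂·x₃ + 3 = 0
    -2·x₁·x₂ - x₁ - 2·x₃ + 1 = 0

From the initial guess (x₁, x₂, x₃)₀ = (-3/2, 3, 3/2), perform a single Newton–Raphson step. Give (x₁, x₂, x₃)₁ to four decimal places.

(-1.4333, 0.4000, 1.6167)

At (-3/2, 3, 3/2): F = (0.5000, -6.0000, 8.5000).
Jacobian J = [[4·x₁ + 2, 0, -2], [-2·x₂, -2·x₁ - 4·x₃, -4·x₂], [-2·x₂ - 1, -2·x₁, -2]].
At the point, J = [[-4.0000, 0.0000, -2.0000], [-6.0000, -3.0000, -12.0000], [-7.0000, 3.0000, -2.0000]] (det J = -90.0000).
Solving J·Δ = −F gives Δ = (0.0667, -2.6000, 0.1167).
Then the next iterate is (x₁, x₂, x₃)₁ = (-1.4333, 0.4000, 1.6167).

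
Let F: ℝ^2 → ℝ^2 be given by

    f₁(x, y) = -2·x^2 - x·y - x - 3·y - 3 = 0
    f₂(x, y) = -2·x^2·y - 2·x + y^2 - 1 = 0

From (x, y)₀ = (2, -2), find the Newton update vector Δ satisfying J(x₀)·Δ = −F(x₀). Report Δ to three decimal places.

(-0.721, 0.409)

At (2, -2): F = (-3.000, 15.000).
Jacobian J = [[-4·x - y - 1, -x - 3], [-4·x·y - 2, -2·x^2 + 2·y]].
At the point, J = [[-7.000, -5.000], [14.000, -12.000]] (det J = 154.000).
Solving J·Δ = −F gives Δ = (-0.721, 0.409).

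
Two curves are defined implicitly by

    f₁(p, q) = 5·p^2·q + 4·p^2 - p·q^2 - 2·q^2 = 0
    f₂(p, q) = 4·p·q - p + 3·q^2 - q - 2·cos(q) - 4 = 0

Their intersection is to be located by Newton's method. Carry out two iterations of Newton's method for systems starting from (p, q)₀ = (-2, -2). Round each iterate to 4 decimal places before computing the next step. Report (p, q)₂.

At (-2, -2): F = (-24.0000, 28.832294).
Jacobian J = [[10·p·q + 8·p - q^2, 5·p^2 - 2·p·q - 4·q], [4·q - 1, 4·p + 6·q + 2·sin(q) - 1]].
At the point, J = [[20.0000, 20.0000], [-9.0000, -22.818595]] (det J = -276.371897).
Solving J·Δ = −F gives Δ = (-0.1049, 1.3049).
Then the next iterate is (p, q)₁ = (-2.1049, -0.6951).
Round to (-2.1049, -0.6951) and repeat: F = (2.374536, 4.565977), J = [[-2.691204, 22.007188], [-3.7804, -14.871124]].
Δ = (1.1021, 0.0269), so (p, q)₂ = (-1.0028, -0.6682).

(-1.0028, -0.6682)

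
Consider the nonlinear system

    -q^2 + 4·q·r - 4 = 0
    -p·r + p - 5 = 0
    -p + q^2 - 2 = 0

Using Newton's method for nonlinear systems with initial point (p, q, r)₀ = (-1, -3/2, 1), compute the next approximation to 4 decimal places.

At (-1, -3/2, 1): F = (-12.2500, -5.0000, 1.2500).
Jacobian J = [[0, -2·q + 4·r, 4·q], [-r + 1, 0, -p], [-1, 2·q, 0]].
At the point, J = [[0.0000, 7.0000, -6.0000], [0.0000, 0.0000, 1.0000], [-1.0000, -3.0000, 0.0000]] (det J = -7.0000).
Solving J·Δ = −F gives Δ = (-16.8571, 6.0357, 5.0000).
Then the next iterate is (p, q, r)₁ = (-17.8571, 4.5357, 6.0000).

(-17.8571, 4.5357, 6.0000)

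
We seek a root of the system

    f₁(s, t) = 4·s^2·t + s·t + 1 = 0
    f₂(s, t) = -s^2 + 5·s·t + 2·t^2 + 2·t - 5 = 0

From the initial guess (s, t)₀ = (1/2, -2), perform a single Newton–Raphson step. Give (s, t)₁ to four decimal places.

(0.1820, -2.7864)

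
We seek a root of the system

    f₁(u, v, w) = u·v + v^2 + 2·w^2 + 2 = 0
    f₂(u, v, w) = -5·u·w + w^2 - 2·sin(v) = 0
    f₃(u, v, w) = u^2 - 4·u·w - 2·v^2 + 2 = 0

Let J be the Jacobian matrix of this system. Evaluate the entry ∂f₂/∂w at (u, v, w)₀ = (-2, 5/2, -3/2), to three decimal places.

7.000

∂f₂/∂w = -5·u + 2·w.
At (-2, 5/2, -3/2) this is 7.000.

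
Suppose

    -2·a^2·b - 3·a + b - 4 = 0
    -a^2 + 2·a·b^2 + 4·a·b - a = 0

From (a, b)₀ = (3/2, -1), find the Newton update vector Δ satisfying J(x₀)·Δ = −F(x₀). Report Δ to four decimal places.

(-1.1250, -2.3929)

At (3/2, -1): F = (-5.0000, -6.7500).
Jacobian J = [[-4·a·b - 3, -2·a^2 + 1], [-2·a + 2·b^2 + 4·b - 1, 4·a·b + 4·a]].
At the point, J = [[3.0000, -3.5000], [-6.0000, 0.0000]] (det J = -21.0000).
Solving J·Δ = −F gives Δ = (-1.1250, -2.3929).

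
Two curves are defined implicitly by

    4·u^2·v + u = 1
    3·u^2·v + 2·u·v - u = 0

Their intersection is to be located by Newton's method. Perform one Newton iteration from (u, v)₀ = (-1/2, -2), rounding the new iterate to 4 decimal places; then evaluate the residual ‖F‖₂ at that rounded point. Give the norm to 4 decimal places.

At (-1/2, -2): F = (-3.5000, 1.0000).
Jacobian J = [[8·u·v + 1, 4·u^2], [6·u·v + 2·v - 1, 3·u^2 + 2·u]].
At the point, J = [[9.0000, 1.0000], [1.0000, -0.2500]] (det J = -3.2500).
Solving J·Δ = −F gives Δ = (-0.0385, 3.8462).
Then the next iterate is (u, v)₁ = (-0.5385, 1.8462).
Re-evaluating at (-0.5385, 1.8462): F = (0.602961, 0.156238), so ‖F‖₂ = 0.6229.

0.6229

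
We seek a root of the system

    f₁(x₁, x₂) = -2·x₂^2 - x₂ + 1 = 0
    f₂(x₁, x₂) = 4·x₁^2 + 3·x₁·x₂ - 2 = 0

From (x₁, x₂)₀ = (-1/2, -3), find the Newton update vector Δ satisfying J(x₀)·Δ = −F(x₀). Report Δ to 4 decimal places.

At (-1/2, -3): F = (-14.0000, 3.5000).
Jacobian J = [[0, -4·x₂ - 1], [8·x₁ + 3·x₂, 3·x₁]].
At the point, J = [[0.0000, 11.0000], [-13.0000, -1.5000]] (det J = 143.0000).
Solving J·Δ = −F gives Δ = (0.1224, 1.2727).

(0.1224, 1.2727)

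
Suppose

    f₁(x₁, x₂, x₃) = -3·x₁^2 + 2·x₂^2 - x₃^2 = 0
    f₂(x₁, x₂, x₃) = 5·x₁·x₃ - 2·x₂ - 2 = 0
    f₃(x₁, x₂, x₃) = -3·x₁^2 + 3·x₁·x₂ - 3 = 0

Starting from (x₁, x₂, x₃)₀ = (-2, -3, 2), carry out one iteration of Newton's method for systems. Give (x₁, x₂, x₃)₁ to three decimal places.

At (-2, -3, 2): F = (2.000, -16.000, 3.000).
Jacobian J = [[-6·x₁, 4·x₂, -2·x₃], [5·x₃, -2, 5·x₁], [-6·x₁ + 3·x₂, 3·x₁, 0]].
At the point, J = [[12.000, -12.000, -4.000], [10.000, -2.000, -10.000], [3.000, -6.000, 0.000]] (det J = -144.000).
Solving J·Δ = −F gives Δ = (-1.167, -0.083, -2.750).
Then the next iterate is (x₁, x₂, x₃)₁ = (-3.167, -3.083, -0.750).

(-3.167, -3.083, -0.750)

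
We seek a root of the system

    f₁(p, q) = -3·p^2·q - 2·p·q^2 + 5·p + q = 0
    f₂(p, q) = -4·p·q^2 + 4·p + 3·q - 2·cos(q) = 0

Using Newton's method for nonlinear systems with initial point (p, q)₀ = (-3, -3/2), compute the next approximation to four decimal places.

(-1.7891, -1.3770)

At (-3, -3/2): F = (37.5000, 10.358526).
Jacobian J = [[-6·p·q - 2·q^2 + 5, -3·p^2 - 4·p·q + 1], [-4·q^2 + 4, -8·p·q + 2·sin(q) + 3]].
At the point, J = [[-26.5000, -44.0000], [-5.0000, -34.994990]] (det J = 707.367234).
Solving J·Δ = −F gives Δ = (1.2109, 0.1230).
Then the next iterate is (p, q)₁ = (-1.7891, -1.3770).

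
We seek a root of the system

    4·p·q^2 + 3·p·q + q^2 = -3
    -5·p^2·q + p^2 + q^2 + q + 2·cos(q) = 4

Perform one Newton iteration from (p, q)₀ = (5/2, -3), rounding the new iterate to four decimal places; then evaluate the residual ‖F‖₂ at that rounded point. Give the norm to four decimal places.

37.7602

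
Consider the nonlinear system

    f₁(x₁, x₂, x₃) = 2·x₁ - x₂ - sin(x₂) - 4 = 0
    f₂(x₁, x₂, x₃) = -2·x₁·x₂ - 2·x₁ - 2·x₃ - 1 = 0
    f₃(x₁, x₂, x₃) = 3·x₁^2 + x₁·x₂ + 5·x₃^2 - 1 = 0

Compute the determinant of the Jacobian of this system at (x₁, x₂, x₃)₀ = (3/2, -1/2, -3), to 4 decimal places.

J = [[2, -cos(x₂) - 1, 0], [-2·x₂ - 2, -2·x₁, -2], [6·x₁ + x₂, x₁, 10·x₃]].
At the point, J = [[2.0000, -1.877583, 0.0000], [-1.0000, -3.0000, -2.0000], [8.5000, 1.5000, -30.0000]].
det J = 274.2464.

274.2464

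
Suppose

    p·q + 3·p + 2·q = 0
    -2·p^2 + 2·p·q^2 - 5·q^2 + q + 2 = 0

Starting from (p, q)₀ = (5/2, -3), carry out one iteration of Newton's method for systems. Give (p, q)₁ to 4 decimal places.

At (5/2, -3): F = (-6.0000, -13.5000).
Jacobian J = [[q + 3, p + 2], [-4·p + 2·q^2, 4·p·q - 10·q + 1]].
At the point, J = [[0.0000, 4.5000], [8.0000, 1.0000]] (det J = -36.0000).
Solving J·Δ = −F gives Δ = (1.5208, 1.3333).
Then the next iterate is (p, q)₁ = (4.0208, -1.6667).

(4.0208, -1.6667)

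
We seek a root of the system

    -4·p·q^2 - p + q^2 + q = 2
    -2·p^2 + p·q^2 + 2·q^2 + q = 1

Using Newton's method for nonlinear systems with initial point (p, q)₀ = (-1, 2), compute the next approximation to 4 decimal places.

At (-1, 2): F = (21.0000, 3.0000).
Jacobian J = [[-4·q^2 - 1, -8·p·q + 2·q + 1], [-4·p + q^2, 2·p·q + 4·q + 1]].
At the point, J = [[-17.0000, 21.0000], [8.0000, 5.0000]] (det J = -253.0000).
Solving J·Δ = −F gives Δ = (0.1660, -0.8656).
Then the next iterate is (p, q)₁ = (-0.8340, 1.1344).

(-0.8340, 1.1344)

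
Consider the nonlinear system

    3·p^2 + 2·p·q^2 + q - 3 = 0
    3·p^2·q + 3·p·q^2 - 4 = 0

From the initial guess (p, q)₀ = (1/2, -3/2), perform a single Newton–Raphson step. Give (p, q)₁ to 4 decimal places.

(0.5899, -1.9127)

At (1/2, -3/2): F = (-1.5000, -1.7500).
Jacobian J = [[6·p + 2·q^2, 4·p·q + 1], [6·p·q + 3·q^2, 3·p^2 + 6·p·q]].
At the point, J = [[7.5000, -2.0000], [2.2500, -3.7500]] (det J = -23.6250).
Solving J·Δ = −F gives Δ = (0.0899, -0.4127).
Then the next iterate is (p, q)₁ = (0.5899, -1.9127).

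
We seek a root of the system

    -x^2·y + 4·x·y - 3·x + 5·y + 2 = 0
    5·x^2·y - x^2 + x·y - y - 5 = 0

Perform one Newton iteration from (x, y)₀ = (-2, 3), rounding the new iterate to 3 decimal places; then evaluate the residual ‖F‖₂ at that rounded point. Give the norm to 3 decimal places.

896.704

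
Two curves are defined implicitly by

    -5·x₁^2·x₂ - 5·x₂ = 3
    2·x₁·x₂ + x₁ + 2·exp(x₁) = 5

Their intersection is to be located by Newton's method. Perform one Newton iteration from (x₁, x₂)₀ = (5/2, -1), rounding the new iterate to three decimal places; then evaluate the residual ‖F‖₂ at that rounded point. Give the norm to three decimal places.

At (5/2, -1): F = (33.250, 16.86499).
Jacobian J = [[-10·x₁·x₂, -5·x₁^2 - 5], [2·x₂ + 2·exp(x₁) + 1, 2·x₁]].
At the point, J = [[25.000, -36.250], [23.36499, 5.000]] (det J = 971.98081).
Solving J·Δ = −F gives Δ = (-0.800, 0.366).
Then the next iterate is (x₁, x₂)₁ = (1.700, -0.634).
Re-evaluating at (1.700, -0.634): F = (9.33130, 5.49229), so ‖F‖₂ = 10.828.

10.828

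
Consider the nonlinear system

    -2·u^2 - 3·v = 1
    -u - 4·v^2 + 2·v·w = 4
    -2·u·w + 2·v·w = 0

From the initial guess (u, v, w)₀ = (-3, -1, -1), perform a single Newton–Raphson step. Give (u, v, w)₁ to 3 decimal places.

At (-3, -1, -1): F = (-16.000, -3.000, -4.000).
Jacobian J = [[-4·u, -3, 0], [-1, -8·v + 2·w, 2·v], [-2·w, 2·w, -2·u + 2·v]].
At the point, J = [[12.000, -3.000, 0.000], [-1.000, 6.000, -2.000], [2.000, -2.000, 4.000]] (det J = 240.000).
Solving J·Δ = −F gives Δ = (1.583, 1.000, 0.708).
Then the next iterate is (u, v, w)₁ = (-1.417, 0.000, -0.292).

(-1.417, 0.000, -0.292)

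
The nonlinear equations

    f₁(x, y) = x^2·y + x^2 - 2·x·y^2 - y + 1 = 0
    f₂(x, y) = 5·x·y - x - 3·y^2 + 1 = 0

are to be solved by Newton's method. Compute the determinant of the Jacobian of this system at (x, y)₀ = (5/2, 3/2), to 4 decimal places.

J = [[2·x·y + 2·x - 2·y^2, x^2 - 4·x·y - 1], [5·y - 1, 5·x - 6·y]].
At the point, J = [[8.0000, -9.7500], [6.5000, 3.5000]].
det J = 91.3750.

91.3750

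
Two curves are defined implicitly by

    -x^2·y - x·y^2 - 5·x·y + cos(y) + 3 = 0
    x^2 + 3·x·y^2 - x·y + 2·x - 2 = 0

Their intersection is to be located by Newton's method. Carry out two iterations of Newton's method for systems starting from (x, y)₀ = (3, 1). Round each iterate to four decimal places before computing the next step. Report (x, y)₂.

At (3, 1): F = (-23.459698, 19.0000).
Jacobian J = [[-2·x·y - y^2 - 5·y, -x^2 - 2·x·y - 5·x - sin(y)], [2·x + 3·y^2 - y + 2, 6·x·y - x]].
At the point, J = [[-12.0000, -30.841471], [10.0000, 15.0000]] (det J = 128.414710).
Solving J·Δ = −F gives Δ = (-1.8229, -0.0514).
Then the next iterate is (x, y)₁ = (1.1771, 0.9486).
Round to (1.1771, 0.9486) and repeat: F = (-4.373714, 3.800779), J = [[-7.876036, -10.316859], [6.105126, 5.522482]].
Δ = (-0.7726, 0.1659), so (x, y)₂ = (0.4045, 1.1145).

(0.4045, 1.1145)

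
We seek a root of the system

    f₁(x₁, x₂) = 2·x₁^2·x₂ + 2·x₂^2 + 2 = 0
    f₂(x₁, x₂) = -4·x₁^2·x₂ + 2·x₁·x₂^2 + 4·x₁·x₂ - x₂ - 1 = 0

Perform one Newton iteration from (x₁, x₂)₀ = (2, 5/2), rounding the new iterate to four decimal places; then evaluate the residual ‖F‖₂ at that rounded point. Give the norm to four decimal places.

10.1925

At (2, 5/2): F = (34.5000, 1.5000).
Jacobian J = [[4·x₁·x₂, 2·x₁^2 + 4·x₂], [-8·x₁·x₂ + 2·x₂^2 + 4·x₂, -4·x₁^2 + 4·x₁·x₂ + 4·x₁ - 1]].
At the point, J = [[20.0000, 18.0000], [-17.5000, 11.0000]] (det J = 535.0000).
Solving J·Δ = −F gives Δ = (-0.6589, -1.1846).
Then the next iterate is (x₁, x₂)₁ = (1.3411, 1.3154).
Re-evaluating at (1.3411, 1.3154): F = (10.192178, -0.081365), so ‖F‖₂ = 10.1925.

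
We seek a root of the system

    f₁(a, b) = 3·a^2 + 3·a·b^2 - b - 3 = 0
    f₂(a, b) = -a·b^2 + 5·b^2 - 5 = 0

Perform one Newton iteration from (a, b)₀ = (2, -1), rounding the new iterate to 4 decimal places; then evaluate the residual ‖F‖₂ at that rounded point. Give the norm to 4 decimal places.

3.3118

At (2, -1): F = (16.0000, -2.0000).
Jacobian J = [[6·a + 3·b^2, 6·a·b - 1], [-b^2, -2·a·b + 10·b]].
At the point, J = [[15.0000, -13.0000], [-1.0000, -6.0000]] (det J = -103.0000).
Solving J·Δ = −F gives Δ = (-1.1845, -0.1359).
Then the next iterate is (a, b)₁ = (0.8155, -1.1359).
Re-evaluating at (0.8155, -1.1359): F = (3.287663, 0.399130), so ‖F‖₂ = 3.3118.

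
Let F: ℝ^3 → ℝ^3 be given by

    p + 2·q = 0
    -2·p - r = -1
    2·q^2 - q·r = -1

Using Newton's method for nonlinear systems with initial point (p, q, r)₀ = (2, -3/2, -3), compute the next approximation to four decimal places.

At (2, -3/2, -3): F = (-1.0000, 0.0000, 1.0000).
Jacobian J = [[1, 2, 0], [-2, 0, -1], [0, 4·q - r, -q]].
At the point, J = [[1.0000, 2.0000, 0.0000], [-2.0000, 0.0000, -1.0000], [0.0000, -3.0000, 1.5000]] (det J = 3.0000).
Solving J·Δ = −F gives Δ = (-0.3333, 0.6667, 0.6667).
Then the next iterate is (p, q, r)₁ = (1.6667, -0.8333, -2.3333).

(1.6667, -0.8333, -2.3333)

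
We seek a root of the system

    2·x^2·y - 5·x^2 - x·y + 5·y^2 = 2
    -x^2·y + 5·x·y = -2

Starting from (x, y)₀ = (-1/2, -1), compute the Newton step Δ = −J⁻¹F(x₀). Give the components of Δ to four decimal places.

(0.5354, 0.5592)

At (-1/2, -1): F = (0.7500, 4.7500).
Jacobian J = [[4·x·y - 10·x - y, 2·x^2 - x + 10·y], [-2·x·y + 5·y, -x^2 + 5·x]].
At the point, J = [[8.0000, -9.0000], [-6.0000, -2.7500]] (det J = -76.0000).
Solving J·Δ = −F gives Δ = (0.5354, 0.5592).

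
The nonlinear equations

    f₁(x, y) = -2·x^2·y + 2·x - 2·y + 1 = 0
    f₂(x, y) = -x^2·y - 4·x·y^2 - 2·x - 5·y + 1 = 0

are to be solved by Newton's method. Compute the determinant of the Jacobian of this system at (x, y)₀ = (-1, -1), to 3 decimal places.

-4.000

J = [[-4·x·y + 2, -2·x^2 - 2], [-2·x·y - 4·y^2 - 2, -x^2 - 8·x·y - 5]].
At the point, J = [[-2.000, -4.000], [-8.000, -14.000]].
det J = -4.000.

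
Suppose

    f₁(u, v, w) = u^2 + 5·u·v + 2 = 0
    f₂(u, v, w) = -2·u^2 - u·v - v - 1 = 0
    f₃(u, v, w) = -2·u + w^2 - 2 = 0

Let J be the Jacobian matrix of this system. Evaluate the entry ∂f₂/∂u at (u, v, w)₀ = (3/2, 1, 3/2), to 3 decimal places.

∂f₂/∂u = -4·u - v.
At (3/2, 1, 3/2) this is -7.000.

-7.000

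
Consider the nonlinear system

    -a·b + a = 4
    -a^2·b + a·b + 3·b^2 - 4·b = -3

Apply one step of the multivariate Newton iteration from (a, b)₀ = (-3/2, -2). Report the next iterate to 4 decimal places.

(1.0847, -1.5026)

At (-3/2, -2): F = (-8.5000, 30.5000).
Jacobian J = [[-b + 1, -a], [-2·a·b + b, -a^2 + a + 6·b - 4]].
At the point, J = [[3.0000, 1.5000], [-8.0000, -19.7500]] (det J = -47.2500).
Solving J·Δ = −F gives Δ = (2.5847, 0.4974).
Then the next iterate is (a, b)₁ = (1.0847, -1.5026).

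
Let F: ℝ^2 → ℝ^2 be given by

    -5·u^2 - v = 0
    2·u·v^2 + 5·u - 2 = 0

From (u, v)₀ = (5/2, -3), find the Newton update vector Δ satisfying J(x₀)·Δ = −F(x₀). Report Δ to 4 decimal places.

(-1.1682, 0.9544)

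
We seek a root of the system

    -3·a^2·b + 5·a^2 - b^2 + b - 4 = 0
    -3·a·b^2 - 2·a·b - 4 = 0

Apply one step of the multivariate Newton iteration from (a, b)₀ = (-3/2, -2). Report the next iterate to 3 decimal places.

(-1.069, -1.696)

At (-3/2, -2): F = (14.750, 8.000).
Jacobian J = [[-6·a·b + 10·a, -3·a^2 - 2·b + 1], [-3·b^2 - 2·b, -6·a·b - 2·a]].
At the point, J = [[-33.000, -1.750], [-8.000, -15.000]] (det J = 481.000).
Solving J·Δ = −F gives Δ = (0.431, 0.304).
Then the next iterate is (a, b)₁ = (-1.069, -1.696).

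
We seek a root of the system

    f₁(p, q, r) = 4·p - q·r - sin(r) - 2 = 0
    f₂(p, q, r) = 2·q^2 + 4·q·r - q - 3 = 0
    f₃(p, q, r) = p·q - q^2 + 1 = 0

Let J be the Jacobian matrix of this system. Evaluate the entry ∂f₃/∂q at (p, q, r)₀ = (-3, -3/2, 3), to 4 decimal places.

0.0000

∂f₃/∂q = p - 2·q.
At (-3, -3/2, 3) this is 0.0000.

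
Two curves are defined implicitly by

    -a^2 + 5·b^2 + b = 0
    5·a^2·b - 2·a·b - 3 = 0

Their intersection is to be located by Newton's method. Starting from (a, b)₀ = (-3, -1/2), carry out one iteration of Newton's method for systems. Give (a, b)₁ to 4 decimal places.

(-1.5547, -0.3946)

At (-3, -1/2): F = (-8.2500, -28.5000).
Jacobian J = [[-2·a, 10·b + 1], [10·a·b - 2·b, 5·a^2 - 2·a]].
At the point, J = [[6.0000, -4.0000], [16.0000, 51.0000]] (det J = 370.0000).
Solving J·Δ = −F gives Δ = (1.4453, 0.1054).
Then the next iterate is (a, b)₁ = (-1.5547, -0.3946).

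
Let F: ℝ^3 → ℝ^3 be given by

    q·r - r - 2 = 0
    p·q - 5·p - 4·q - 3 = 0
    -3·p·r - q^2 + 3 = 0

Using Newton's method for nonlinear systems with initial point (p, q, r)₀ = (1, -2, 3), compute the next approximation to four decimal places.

(1.0294, -2.7353, -1.4020)

At (1, -2, 3): F = (-11.0000, -2.0000, -10.0000).
Jacobian J = [[0, r, q - 1], [q - 5, p - 4, 0], [-3·r, -2·q, -3·p]].
At the point, J = [[0.0000, 3.0000, -3.0000], [-7.0000, -3.0000, 0.0000], [-9.0000, 4.0000, -3.0000]] (det J = 102.0000).
Solving J·Δ = −F gives Δ = (0.0294, -0.7353, -4.4020).
Then the next iterate is (p, q, r)₁ = (1.0294, -2.7353, -1.4020).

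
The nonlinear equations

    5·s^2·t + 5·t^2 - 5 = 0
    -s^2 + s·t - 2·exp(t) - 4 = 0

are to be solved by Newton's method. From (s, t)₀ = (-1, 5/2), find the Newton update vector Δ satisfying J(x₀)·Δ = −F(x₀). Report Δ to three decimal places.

At (-1, 5/2): F = (38.750, -31.86499).
Jacobian J = [[10·s·t, 5·s^2 + 10·t], [-2·s + t, s - 2·exp(t)]].
At the point, J = [[-25.000, 30.000], [4.500, -25.36499]] (det J = 499.12470).
Solving J·Δ = −F gives Δ = (0.054, -1.247).

(0.054, -1.247)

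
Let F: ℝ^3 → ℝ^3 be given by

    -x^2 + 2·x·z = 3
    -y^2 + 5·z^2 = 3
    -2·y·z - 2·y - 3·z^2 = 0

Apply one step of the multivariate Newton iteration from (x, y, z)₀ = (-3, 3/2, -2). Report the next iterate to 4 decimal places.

(-2.4231, 5.1346, -1.8077)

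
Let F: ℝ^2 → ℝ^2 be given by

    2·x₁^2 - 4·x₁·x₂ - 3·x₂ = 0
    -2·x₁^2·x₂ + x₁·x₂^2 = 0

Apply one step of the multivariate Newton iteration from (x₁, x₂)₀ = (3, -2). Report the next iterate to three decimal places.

(-1.000, -4.133)

At (3, -2): F = (48.000, 48.000).
Jacobian J = [[4·x₁ - 4·x₂, -4·x₁ - 3], [-4·x₁·x₂ + x₂^2, -2·x₁^2 + 2·x₁·x₂]].
At the point, J = [[20.000, -15.000], [28.000, -30.000]] (det J = -180.000).
Solving J·Δ = −F gives Δ = (-4.000, -2.133).
Then the next iterate is (x₁, x₂)₁ = (-1.000, -4.133).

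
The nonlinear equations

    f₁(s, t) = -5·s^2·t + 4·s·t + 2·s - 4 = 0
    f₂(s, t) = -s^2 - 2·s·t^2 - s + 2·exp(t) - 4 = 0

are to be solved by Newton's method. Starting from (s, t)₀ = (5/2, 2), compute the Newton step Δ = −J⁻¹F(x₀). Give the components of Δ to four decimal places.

At (5/2, 2): F = (-41.5000, -17.971888).
Jacobian J = [[-10·s·t + 4·t + 2, -5·s^2 + 4·s], [-2·s - 2·t^2 - 1, -4·s·t + 2·exp(t)]].
At the point, J = [[-40.0000, -21.2500], [-14.0000, -5.221888]] (det J = -88.624488).
Solving J·Δ = −F gives Δ = (-1.8640, 1.5557).

(-1.8640, 1.5557)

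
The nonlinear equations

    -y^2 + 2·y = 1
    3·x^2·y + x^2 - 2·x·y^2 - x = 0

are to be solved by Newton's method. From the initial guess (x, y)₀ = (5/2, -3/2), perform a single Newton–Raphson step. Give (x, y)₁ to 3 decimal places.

At (5/2, -3/2): F = (-6.250, -35.625).
Jacobian J = [[0, -2·y + 2], [6·x·y + 2·x - 2·y^2 - 1, 3·x^2 - 4·x·y]].
At the point, J = [[0.000, 5.000], [-23.000, 33.750]] (det J = 115.000).
Solving J·Δ = −F gives Δ = (0.285, 1.250).
Then the next iterate is (x, y)₁ = (2.785, -0.250).

(2.785, -0.250)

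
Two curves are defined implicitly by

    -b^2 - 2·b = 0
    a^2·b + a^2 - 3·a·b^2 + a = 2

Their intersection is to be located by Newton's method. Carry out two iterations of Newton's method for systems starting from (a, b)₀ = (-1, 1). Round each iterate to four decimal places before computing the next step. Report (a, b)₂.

(-1.9811, 0.0250)

At (-1, 1): F = (-3.0000, 2.0000).
Jacobian J = [[0, -2·b - 2], [2·a·b + 2·a - 3·b^2 + 1, a^2 - 6·a·b]].
At the point, J = [[0.0000, -4.0000], [-6.0000, 7.0000]] (det J = -24.0000).
Solving J·Δ = −F gives Δ = (-0.5417, -0.7500).
Then the next iterate is (a, b)₁ = (-1.5417, 0.2500).
Round to (-1.5417, 0.2500) and repeat: F = (-0.5625, -0.281583), J = [[0.0000, -2.5000], [-3.041750, 4.689389]].
Δ = (-0.4394, -0.2250), so (a, b)₂ = (-1.9811, 0.0250).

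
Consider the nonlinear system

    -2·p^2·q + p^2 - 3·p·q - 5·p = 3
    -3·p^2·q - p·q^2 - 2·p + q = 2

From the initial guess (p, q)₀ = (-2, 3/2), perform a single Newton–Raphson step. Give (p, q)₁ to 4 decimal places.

At (-2, 3/2): F = (8.0000, -10.0000).
Jacobian J = [[-4·p·q + 2·p - 3·q - 5, -2·p^2 - 3·p], [-6·p·q - q^2 - 2, -3·p^2 - 2·p·q + 1]].
At the point, J = [[-1.5000, -2.0000], [13.7500, -5.0000]] (det J = 35.0000).
Solving J·Δ = −F gives Δ = (1.7143, 2.7143).
Then the next iterate is (p, q)₁ = (-0.2857, 4.2143).

(-0.2857, 4.2143)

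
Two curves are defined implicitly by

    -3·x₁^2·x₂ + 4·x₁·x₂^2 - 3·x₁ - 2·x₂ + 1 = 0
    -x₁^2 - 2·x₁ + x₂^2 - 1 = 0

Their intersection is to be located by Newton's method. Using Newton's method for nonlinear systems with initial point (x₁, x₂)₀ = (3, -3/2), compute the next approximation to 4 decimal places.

(1.2532, -1.4253)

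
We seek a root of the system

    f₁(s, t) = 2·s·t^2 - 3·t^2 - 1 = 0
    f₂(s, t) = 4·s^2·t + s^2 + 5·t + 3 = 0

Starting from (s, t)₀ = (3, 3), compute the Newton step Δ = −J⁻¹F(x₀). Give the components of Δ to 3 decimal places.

(-2.048, 0.604)

At (3, 3): F = (26.000, 135.000).
Jacobian J = [[2·t^2, 4·s·t - 6·t], [8·s·t + 2·s, 4·s^2 + 5]].
At the point, J = [[18.000, 18.000], [78.000, 41.000]] (det J = -666.000).
Solving J·Δ = −F gives Δ = (-2.048, 0.604).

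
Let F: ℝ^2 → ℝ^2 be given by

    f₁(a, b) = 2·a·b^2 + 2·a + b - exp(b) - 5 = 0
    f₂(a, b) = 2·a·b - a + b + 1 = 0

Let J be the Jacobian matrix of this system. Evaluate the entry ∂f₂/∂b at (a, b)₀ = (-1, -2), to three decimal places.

∂f₂/∂b = 2·a + 1.
At (-1, -2) this is -1.000.

-1.000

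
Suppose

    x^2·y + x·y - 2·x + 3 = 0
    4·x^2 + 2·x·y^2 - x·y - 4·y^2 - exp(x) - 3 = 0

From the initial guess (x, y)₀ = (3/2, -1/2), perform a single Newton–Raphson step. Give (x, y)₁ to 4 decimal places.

At (3/2, -1/2): F = (-1.8750, 2.018311).
Jacobian J = [[2·x·y + y - 2, x^2 + x], [8·x + 2·y^2 - y - exp(x), 4·x·y - x - 8·y]].
At the point, J = [[-4.0000, 3.7500], [8.518311, -0.5000]] (det J = -29.943666).
Solving J·Δ = −F gives Δ = (-0.2215, 0.2638).
Then the next iterate is (x, y)₁ = (1.2785, -0.2362).

(1.2785, -0.2362)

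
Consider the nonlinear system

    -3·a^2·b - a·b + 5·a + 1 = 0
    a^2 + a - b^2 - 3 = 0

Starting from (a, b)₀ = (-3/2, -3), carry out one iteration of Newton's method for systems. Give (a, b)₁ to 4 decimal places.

At (-3/2, -3): F = (9.2500, -11.2500).
Jacobian J = [[-6·a·b - b + 5, -3·a^2 - a], [2·a + 1, -2·b]].
At the point, J = [[-19.0000, -5.2500], [-2.0000, 6.0000]] (det J = -124.5000).
Solving J·Δ = −F gives Δ = (-0.0286, 1.8655).
Then the next iterate is (a, b)₁ = (-1.5286, -1.1345).

(-1.5286, -1.1345)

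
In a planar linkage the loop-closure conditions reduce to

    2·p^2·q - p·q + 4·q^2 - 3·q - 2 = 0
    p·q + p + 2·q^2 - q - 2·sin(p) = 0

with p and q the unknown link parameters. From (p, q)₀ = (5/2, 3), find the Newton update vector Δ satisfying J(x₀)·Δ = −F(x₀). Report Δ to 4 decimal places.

At (5/2, 3): F = (55.0000, 23.803056).
Jacobian J = [[4·p·q - q, 2·p^2 - p + 8·q - 3], [q - 2·cos(p) + 1, p + 4·q - 1]].
At the point, J = [[27.0000, 31.0000], [5.602287, 13.5000]] (det J = 190.829096).
Solving J·Δ = −F gives Δ = (-0.0241, -1.7532).

(-0.0241, -1.7532)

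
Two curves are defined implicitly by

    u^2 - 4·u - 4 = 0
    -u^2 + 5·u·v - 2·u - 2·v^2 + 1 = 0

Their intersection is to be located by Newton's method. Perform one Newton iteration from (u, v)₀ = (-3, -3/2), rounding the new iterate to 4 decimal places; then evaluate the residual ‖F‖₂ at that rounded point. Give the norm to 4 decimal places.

At (-3, -3/2): F = (17.0000, 16.0000).
Jacobian J = [[2·u - 4, 0], [-2·u + 5·v - 2, 5·u - 4·v]].
At the point, J = [[-10.0000, 0.0000], [-3.5000, -9.0000]] (det J = 90.0000).
Solving J·Δ = −F gives Δ = (1.7000, 1.1167).
Then the next iterate is (u, v)₁ = (-1.3000, -0.3833).
Re-evaluating at (-1.3000, -0.3833): F = (2.8900, 4.107612), so ‖F‖₂ = 5.0224.

5.0224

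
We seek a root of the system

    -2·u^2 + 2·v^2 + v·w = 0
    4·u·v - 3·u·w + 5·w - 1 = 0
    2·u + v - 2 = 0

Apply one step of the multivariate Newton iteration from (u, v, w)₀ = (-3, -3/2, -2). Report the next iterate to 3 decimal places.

At (-3, -3/2, -2): F = (-10.500, -11.000, -9.500).
Jacobian J = [[-4·u, 4·v + w, v], [4·v - 3·w, 4·u, -3·u + 5], [2, 1, 0]].
At the point, J = [[12.000, -8.000, -1.500], [0.000, -12.000, 14.000], [2.000, 1.000, 0.000]] (det J = -428.000).
Solving J·Δ = −F gives Δ = (3.268, 2.965, 3.327).
Then the next iterate is (u, v, w)₁ = (0.268, 1.465, 1.327).

(0.268, 1.465, 1.327)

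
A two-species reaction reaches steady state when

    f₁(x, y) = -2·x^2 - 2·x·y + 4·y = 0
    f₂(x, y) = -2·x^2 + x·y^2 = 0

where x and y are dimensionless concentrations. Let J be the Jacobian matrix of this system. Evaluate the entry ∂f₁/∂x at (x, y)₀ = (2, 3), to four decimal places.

-14.0000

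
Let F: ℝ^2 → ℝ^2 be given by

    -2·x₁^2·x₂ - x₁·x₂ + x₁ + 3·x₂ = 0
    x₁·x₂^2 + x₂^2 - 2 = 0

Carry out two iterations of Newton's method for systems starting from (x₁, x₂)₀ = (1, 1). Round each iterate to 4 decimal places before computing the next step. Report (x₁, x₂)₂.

At (1, 1): F = (1.0000, 0.0000).
Jacobian J = [[-4·x₁·x₂ - x₂ + 1, -2·x₁^2 - x₁ + 3], [x₂^2, 2·x₁·x₂ + 2·x₂]].
At the point, J = [[-4.0000, 0.0000], [1.0000, 4.0000]] (det J = -16.0000).
Solving J·Δ = −F gives Δ = (0.2500, -0.0625).
Then the next iterate is (x₁, x₂)₁ = (1.2500, 0.9375).
Round to (1.2500, 0.9375) and repeat: F = (-0.039062, -0.022461), J = [[-4.6250, -1.3750], [0.878906, 4.218750]].
Δ = (-0.0107, 0.0076), so (x₁, x₂)₂ = (1.2393, 0.9451).

(1.2393, 0.9451)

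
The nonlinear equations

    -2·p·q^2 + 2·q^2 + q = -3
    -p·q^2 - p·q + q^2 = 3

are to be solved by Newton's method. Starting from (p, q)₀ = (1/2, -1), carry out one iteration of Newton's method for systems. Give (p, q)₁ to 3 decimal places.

(2.667, -2.333)

At (1/2, -1): F = (3.000, -2.000).
Jacobian J = [[-2·q^2, -4·p·q + 4·q + 1], [-q^2 - q, -2·p·q - p + 2·q]].
At the point, J = [[-2.000, -1.000], [0.000, -1.500]] (det J = 3.000).
Solving J·Δ = −F gives Δ = (2.167, -1.333).
Then the next iterate is (p, q)₁ = (2.667, -2.333).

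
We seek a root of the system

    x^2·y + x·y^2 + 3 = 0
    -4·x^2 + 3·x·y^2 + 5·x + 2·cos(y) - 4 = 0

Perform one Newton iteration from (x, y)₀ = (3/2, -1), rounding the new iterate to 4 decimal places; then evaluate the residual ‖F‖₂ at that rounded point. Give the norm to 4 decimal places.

At (3/2, -1): F = (2.2500, 0.080605).
Jacobian J = [[2·x·y + y^2, x^2 + 2·x·y], [-8·x + 3·y^2 + 5, 6·x·y - 2·sin(y)]].
At the point, J = [[-2.0000, -0.7500], [-4.0000, -7.317058]] (det J = 11.634116).
Solving J·Δ = −F gives Δ = (1.4099, -0.7597).
Then the next iterate is (x, y)₁ = (2.9099, -1.7597).
Re-evaluating at (2.9099, -1.7597): F = (-2.889658, 3.335765), so ‖F‖₂ = 4.4133.

4.4133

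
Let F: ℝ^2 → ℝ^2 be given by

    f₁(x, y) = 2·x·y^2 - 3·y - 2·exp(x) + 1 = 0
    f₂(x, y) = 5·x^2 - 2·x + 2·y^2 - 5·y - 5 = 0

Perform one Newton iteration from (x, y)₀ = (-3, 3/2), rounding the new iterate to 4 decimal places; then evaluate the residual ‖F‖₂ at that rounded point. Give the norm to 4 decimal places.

At (-3, 3/2): F = (-17.099574, 43.0000).
Jacobian J = [[2·y^2 - 2·exp(x), 4·x·y - 3], [10·x - 2, 4·y - 5]].
At the point, J = [[4.400426, -21.0000], [-32.0000, 1.0000]] (det J = -667.599574).
Solving J·Δ = −F gives Δ = (1.3270, -0.5362).
Then the next iterate is (x, y)₁ = (-1.6730, 0.9638).
Re-evaluating at (-1.6730, 0.9638): F = (-5.374901, 9.379466), so ‖F‖₂ = 10.8104.

10.8104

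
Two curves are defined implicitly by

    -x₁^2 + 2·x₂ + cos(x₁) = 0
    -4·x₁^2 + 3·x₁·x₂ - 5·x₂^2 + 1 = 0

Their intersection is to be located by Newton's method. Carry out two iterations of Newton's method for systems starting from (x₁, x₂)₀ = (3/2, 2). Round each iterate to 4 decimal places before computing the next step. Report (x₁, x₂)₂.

At (3/2, 2): F = (1.820737, -19.0000).
Jacobian J = [[-2·x₁ - sin(x₁), 2], [-8·x₁ + 3·x₂, 3·x₁ - 10·x₂]].
At the point, J = [[-3.997495, 2.0000], [-6.0000, -15.5000]] (det J = 73.961172).
Solving J·Δ = −F gives Δ = (-0.1322, -1.1746).
Then the next iterate is (x₁, x₂)₁ = (1.3678, 0.8254).
Round to (1.3678, 0.8254) and repeat: F = (-0.018472, -6.502987), J = [[-3.715067, 2.0000], [-8.4662, -4.1506]].
Δ = (-0.4044, -0.7419), so (x₁, x₂)₂ = (0.9634, 0.0835).

(0.9634, 0.0835)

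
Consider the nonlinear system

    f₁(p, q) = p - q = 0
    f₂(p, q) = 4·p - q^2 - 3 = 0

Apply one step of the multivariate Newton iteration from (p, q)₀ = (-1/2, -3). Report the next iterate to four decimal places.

(-0.6000, -0.6000)

At (-1/2, -3): F = (2.5000, -14.0000).
Jacobian J = [[1, -1], [4, -2·q]].
At the point, J = [[1.0000, -1.0000], [4.0000, 6.0000]] (det J = 10.0000).
Solving J·Δ = −F gives Δ = (-0.1000, 2.4000).
Then the next iterate is (p, q)₁ = (-0.6000, -0.6000).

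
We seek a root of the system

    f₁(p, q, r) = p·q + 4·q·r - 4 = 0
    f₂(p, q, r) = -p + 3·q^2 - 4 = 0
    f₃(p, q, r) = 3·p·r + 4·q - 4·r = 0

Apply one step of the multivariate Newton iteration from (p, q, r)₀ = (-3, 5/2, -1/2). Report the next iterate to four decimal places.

(-1.7421, 1.4005, 0.2858)

At (-3, 5/2, -1/2): F = (-16.5000, 17.7500, 16.5000).
Jacobian J = [[q, p + 4·r, 4·q], [-1, 6·q, 0], [3·r, 4, 3·p - 4]].
At the point, J = [[2.5000, -5.0000, 10.0000], [-1.0000, 15.0000, 0.0000], [-1.5000, 4.0000, -13.0000]] (det J = -237.5000).
Solving J·Δ = −F gives Δ = (1.2579, -1.0995, 0.7858).
Then the next iterate is (p, q, r)₁ = (-1.7421, 1.4005, 0.2858).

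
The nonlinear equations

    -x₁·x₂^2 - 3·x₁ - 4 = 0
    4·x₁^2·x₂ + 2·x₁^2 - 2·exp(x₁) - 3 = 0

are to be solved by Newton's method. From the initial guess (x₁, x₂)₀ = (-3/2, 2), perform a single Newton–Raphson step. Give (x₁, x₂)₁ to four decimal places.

At (-3/2, 2): F = (6.5000, 19.053740).
Jacobian J = [[-x₂^2 - 3, -2·x₁·x₂], [8·x₁·x₂ + 4·x₁ - 2·exp(x₁), 4·x₁^2]].
At the point, J = [[-7.0000, 6.0000], [-30.446260, 9.0000]] (det J = 119.677562).
Solving J·Δ = −F gives Δ = (0.4664, -0.5392).
Then the next iterate is (x₁, x₂)₁ = (-1.0336, 1.4608).

(-1.0336, 1.4608)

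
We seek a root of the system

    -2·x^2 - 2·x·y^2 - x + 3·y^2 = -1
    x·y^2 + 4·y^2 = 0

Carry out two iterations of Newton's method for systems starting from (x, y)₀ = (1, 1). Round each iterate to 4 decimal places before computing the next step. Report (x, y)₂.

(0.5535, 0.2733)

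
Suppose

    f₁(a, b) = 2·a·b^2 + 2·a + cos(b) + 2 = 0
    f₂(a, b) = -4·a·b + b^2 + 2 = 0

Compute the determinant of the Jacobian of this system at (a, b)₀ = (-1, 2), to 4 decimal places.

8.7256

J = [[2·b^2 + 2, 4·a·b - sin(b)], [-4·b, -4·a + 2·b]].
At the point, J = [[10.0000, -8.909297], [-8.0000, 8.0000]].
det J = 8.7256.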